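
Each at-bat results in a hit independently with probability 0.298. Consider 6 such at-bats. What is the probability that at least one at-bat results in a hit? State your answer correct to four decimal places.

P(at least one) = 1 − P(none) = 1 − (1 − 0.298)^6
= 1 − 0.119680 = 0.880320

0.8803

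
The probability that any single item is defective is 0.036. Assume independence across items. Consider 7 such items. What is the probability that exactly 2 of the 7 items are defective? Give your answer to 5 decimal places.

X ~ Binomial(n=7, p=0.036).
P(X=2) = C(7,2) · p^2 · (1−p)^5
= 21 · 0.001296 · 0.8325 = 0.0226574

0.02266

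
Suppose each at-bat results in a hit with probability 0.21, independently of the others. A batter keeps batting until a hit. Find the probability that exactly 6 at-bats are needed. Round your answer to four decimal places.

0.0646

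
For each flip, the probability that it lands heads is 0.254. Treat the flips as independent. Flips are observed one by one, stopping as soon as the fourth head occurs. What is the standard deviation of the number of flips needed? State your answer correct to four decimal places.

Y = total flips until the fourth success; negative binomial with r=4, p=0.254.
SD(Y) = √[r(1−p)/p²] = √(46.252093) = 6.800889

6.8009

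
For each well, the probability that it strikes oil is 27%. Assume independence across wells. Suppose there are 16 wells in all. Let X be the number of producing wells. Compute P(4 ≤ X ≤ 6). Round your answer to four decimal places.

X ~ Binomial(16, 0.27); P(4 ≤ X ≤ 6) = Σ C(16,k) p^k (1−p)^(16−k) over k:
  k=4: C(16,4)·0.27^4·0.73^12 = 0.221514
  k=5: C(16,5)·0.27^5·0.73^11 = 0.196631
  k=6: C(16,6)·0.27^6·0.73^10 = 0.133332
Total = 0.551477

0.5515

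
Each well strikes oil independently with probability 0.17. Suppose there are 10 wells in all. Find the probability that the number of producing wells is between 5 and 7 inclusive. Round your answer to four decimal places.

X ~ Binomial(10, 0.17); P(5 ≤ X ≤ 7) = Σ C(10,k) p^k (1−p)^(10−k) over k:
  k=5: C(10,5)·0.17^5·0.83^5 = 0.014094
  k=6: C(10,6)·0.17^6·0.83^4 = 0.002406
  k=7: C(10,7)·0.17^7·0.83^3 = 0.000282
Total = 0.016781

0.0168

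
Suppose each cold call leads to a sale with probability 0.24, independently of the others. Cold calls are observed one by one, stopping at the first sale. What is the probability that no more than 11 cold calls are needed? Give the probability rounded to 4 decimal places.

0.9511

Y = number of cold calls to the first success; geometric, p = 0.24.
P(Y ≤ 11) = 1 − (1−p)^11 = 1 − 0.048860 = 0.951140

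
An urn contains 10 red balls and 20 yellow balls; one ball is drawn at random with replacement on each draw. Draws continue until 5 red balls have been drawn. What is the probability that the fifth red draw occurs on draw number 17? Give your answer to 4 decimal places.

Y = trial on which the fifth success occurs; negative binomial, r=5, p=0.333333.
P(Y=17) = C(16,4) · p^5 · (1−p)^12
= 1820 · 0.0041152 · 0.0077073 = 0.057726

0.0577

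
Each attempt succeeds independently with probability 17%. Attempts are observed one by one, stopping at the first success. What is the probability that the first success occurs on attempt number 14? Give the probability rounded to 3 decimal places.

0.015

Geometric (trials to first success), p = 0.17.
P(Y = 14) = (1−p)^13 · p = 0.088719 · 0.17 = 0.01508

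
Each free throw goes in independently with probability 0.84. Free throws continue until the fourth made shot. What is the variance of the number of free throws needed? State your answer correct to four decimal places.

Y = total free throws until the fourth success; negative binomial with r=4, p=0.84.
Var(Y) = r(1−p)/p² = 4·0.16 / 0.84² = 0.907029

0.9070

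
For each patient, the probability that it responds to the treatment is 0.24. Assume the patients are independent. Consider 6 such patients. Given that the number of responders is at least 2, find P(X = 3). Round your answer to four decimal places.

X ~ Binomial(6, 0.24). Want P(X=3 | X≥2) = P(X=3) / P(X≥2).
P(X=3) = C(6,3)·0.24^3·0.76^3 = 0.121368
P(X≥2) = 1 − 0.192700 − 0.365116 = 0.442184
Ratio = 0.121368 / 0.442184 = 0.274474

0.2745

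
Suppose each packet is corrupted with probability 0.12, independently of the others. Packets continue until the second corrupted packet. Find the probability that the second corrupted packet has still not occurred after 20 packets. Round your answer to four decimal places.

0.2891

Needing more than 20 packets ⇔ fewer than 2 successes in the first 20. With X ~ Binomial(20, 0.12), P(Y > 20) = P(X ≤ 1).
  k=0: C(20,0)·0.12^0·0.88^20 = 0.077563
  k=1: C(20,1)·0.12^1·0.88^19 = 0.211535
P(X ≤ 1) = 0.289098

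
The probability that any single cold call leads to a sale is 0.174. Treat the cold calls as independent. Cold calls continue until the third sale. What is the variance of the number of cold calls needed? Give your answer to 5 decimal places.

81.84701

Y = total cold calls until the third success; negative binomial with r=3, p=0.174.
Var(Y) = r(1−p)/p² = 3·0.826 / 0.174² = 81.8470075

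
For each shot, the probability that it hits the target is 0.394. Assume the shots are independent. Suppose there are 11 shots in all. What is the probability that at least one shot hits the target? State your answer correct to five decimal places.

P(at least one) = 1 − P(none) = 1 − (1 − 0.394)^11
= 1 − 0.0040476 = 0.9959524

0.99595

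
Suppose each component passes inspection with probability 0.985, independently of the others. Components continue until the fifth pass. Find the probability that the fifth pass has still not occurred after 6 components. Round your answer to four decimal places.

0.0032

Needing more than 6 components ⇔ fewer than 5 successes in the first 6. With X ~ Binomial(6, 0.985), P(Y > 6) = P(X ≤ 4).
  k=0: C(6,0)·0.985^0·0.015^6 = 0.000000
  k=1: C(6,1)·0.985^1·0.015^5 = 0.000000
  k=2: C(6,2)·0.985^2·0.015^4 = 0.000001
  k=3: C(6,3)·0.985^3·0.015^3 = 0.000065
  k=4: C(6,4)·0.985^4·0.015^2 = 0.003177
P(X ≤ 4) = 0.003242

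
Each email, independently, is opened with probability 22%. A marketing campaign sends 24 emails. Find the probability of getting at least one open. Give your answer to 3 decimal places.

P(at least one) = 1 − P(none) = 1 − (1 − 0.22)^24
= 1 − 0.00257 = 0.99743

0.997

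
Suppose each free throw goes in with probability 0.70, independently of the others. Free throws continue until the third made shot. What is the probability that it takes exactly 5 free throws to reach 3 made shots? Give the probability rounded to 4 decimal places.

Y = trial on which the third success occurs; negative binomial, r=3, p=0.70.
P(Y=5) = C(4,2) · p^3 · (1−p)^2
= 6 · 0.343 · 0.09 = 0.185220

0.1852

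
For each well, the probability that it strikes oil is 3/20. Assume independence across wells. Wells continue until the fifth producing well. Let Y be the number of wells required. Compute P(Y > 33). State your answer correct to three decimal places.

Needing more than 33 wells ⇔ fewer than 5 successes in the first 33. With X ~ Binomial(33, 0.15), P(Y > 33) = P(X ≤ 4).
  k=0: C(33,0)·0.15^0·0.85^33 = 0.00469
  k=1: C(33,1)·0.15^1·0.85^32 = 0.02729
  k=2: C(33,2)·0.15^2·0.85^31 = 0.07706
  k=3: C(33,3)·0.15^3·0.85^30 = 0.14051
  k=4: C(33,4)·0.15^4·0.85^29 = 0.18597
P(X ≤ 4) = 0.43552

0.436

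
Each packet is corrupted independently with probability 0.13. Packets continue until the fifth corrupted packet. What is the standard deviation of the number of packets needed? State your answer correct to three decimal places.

Y = total packets until the fifth success; negative binomial with r=5, p=0.13.
SD(Y) = √[r(1−p)/p²] = √(257.39645) = 16.04358

16.044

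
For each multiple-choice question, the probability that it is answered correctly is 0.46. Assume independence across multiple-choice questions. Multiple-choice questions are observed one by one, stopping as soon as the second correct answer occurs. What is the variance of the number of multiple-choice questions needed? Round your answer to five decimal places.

Y = total multiple-choice questions until the second success; negative binomial with r=2, p=0.46.
Var(Y) = r(1−p)/p² = 2·0.54 / 0.46² = 5.1039698

5.10397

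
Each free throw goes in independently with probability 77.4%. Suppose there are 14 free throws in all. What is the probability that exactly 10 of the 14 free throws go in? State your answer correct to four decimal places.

X ~ Binomial(n=14, p=0.774).
P(X=10) = C(14,10) · p^10 · (1−p)^4
= 1001 · 0.077163 · 0.0026088 = 0.201501

0.2015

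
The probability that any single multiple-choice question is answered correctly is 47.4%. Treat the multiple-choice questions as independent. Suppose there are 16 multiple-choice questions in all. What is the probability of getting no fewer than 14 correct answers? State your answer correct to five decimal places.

X ~ Binomial(16, 0.474); P(X ≥ 14) = Σ C(16,k) p^k (1−p)^(16−k) over k:
  k=14: C(16,14)·0.474^14·0.526^2 = 0.0009595
  k=15: C(16,15)·0.474^15·0.526^1 = 0.0001153
  k=16: C(16,16)·0.474^16·0.526^0 = 0.0000065
Total = 0.0010813

0.00108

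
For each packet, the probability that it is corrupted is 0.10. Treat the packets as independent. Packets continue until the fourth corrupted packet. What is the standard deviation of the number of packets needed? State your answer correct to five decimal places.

18.97367

Y = total packets until the fourth success; negative binomial with r=4, p=0.10.
SD(Y) = √[r(1−p)/p²] = √(360.0000000) = 18.9736660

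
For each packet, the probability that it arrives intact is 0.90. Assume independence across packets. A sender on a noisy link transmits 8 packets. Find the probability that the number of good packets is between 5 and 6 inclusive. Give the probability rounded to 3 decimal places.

0.182

X ~ Binomial(8, 0.90); P(5 ≤ X ≤ 6) = Σ C(8,k) p^k (1−p)^(8−k) over k:
  k=5: C(8,5)·0.90^5·0.10^3 = 0.03307
  k=6: C(8,6)·0.90^6·0.10^2 = 0.14880
Total = 0.18187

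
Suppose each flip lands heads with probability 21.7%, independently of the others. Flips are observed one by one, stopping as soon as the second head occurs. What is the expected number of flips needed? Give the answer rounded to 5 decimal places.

Y = total flips until the second success; negative binomial with r=2, p=0.217.
E[Y] = r / p = 2 / 0.217 = 9.2165899

9.21659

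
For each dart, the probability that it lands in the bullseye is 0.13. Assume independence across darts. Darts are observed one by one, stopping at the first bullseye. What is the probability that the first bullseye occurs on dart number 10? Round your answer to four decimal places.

0.0371

Geometric (trials to first success), p = 0.13.
P(Y = 10) = (1−p)^9 · p = 0.28554 · 0.13 = 0.037121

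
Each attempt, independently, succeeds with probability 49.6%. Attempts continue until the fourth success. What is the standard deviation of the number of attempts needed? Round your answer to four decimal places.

Y = total attempts until the fourth success; negative binomial with r=4, p=0.496.
SD(Y) = √[r(1−p)/p²] = √(8.194589) = 2.862619

2.8626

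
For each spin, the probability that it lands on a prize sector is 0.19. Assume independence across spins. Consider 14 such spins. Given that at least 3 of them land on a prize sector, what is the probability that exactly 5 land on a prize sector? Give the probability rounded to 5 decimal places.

0.14482

X ~ Binomial(14, 0.19). Want P(X=5 | X≥3) = P(X=5) / P(X≥3).
P(X=5) = C(14,5)·0.19^5·0.81^9 = 0.0744042
P(X≥3) = 1 − 0.0523348 − 0.1718648 − 0.2620407 = 0.5137597
Ratio = 0.0744042 / 0.5137597 = 0.1448229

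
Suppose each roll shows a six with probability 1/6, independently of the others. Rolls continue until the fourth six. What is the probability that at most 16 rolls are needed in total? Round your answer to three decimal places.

Finishing within 16 rolls ⇔ at least 4 successes in the first 16. With X ~ Binomial(16, 0.166667), P(Y ≤ 16) = 1 − P(X ≤ 3).
  k=0: C(16,0)·0.166667^0·0.833333^16 = 0.05409
  k=1: C(16,1)·0.166667^1·0.833333^15 = 0.17308
  k=2: C(16,2)·0.166667^2·0.833333^14 = 0.25962
  k=3: C(16,3)·0.166667^3·0.833333^13 = 0.24231
1 − 0.72910 = 0.27090

0.271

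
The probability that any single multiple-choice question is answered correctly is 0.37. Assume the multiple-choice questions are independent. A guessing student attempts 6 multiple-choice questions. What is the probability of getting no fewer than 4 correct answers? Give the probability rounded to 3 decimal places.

0.140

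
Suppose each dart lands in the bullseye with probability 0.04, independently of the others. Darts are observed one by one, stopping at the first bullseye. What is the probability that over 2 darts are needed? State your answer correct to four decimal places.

Y = number of darts to the first success; geometric, p = 0.04.
P(Y > 2) = P(first 2 all fail) = (1−p)^2 = 0.921600

0.9216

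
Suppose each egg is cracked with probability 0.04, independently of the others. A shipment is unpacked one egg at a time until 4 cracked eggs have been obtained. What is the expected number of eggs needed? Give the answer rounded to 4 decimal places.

100.0000

Y = total eggs until the fourth success; negative binomial with r=4, p=0.04.
E[Y] = r / p = 4 / 0.04 = 100.000000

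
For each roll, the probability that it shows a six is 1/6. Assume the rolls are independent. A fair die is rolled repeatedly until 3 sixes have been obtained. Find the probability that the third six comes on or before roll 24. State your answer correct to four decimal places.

0.7882

Finishing within 24 rolls ⇔ at least 3 successes in the first 24. With X ~ Binomial(24, 0.166667), P(Y ≤ 24) = 1 − P(X ≤ 2).
  k=0: C(24,0)·0.166667^0·0.833333^24 = 0.012579
  k=1: C(24,1)·0.166667^1·0.833333^23 = 0.060380
  k=2: C(24,2)·0.166667^2·0.833333^22 = 0.138873
1 − 0.211832 = 0.788168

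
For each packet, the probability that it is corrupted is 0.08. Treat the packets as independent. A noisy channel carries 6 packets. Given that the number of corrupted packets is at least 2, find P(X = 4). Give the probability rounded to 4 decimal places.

0.0067

X ~ Binomial(6, 0.08). Want P(X=4 | X≥2) = P(X=4) / P(X≥2).
P(X=4) = C(6,4)·0.08^4·0.92^2 = 0.000520
P(X≥2) = 1 − 0.606355 − 0.316359 = 0.077286
Ratio = 0.000520 / 0.077286 = 0.006729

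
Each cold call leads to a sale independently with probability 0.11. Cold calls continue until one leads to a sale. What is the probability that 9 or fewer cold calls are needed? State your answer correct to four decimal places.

0.6496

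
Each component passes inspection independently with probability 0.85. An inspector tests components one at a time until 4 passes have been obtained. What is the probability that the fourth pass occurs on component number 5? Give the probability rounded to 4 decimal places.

Y = trial on which the fourth success occurs; negative binomial, r=4, p=0.85.
P(Y=5) = C(4,3) · p^4 · (1−p)^1
= 4 · 0.52201 · 0.15 = 0.313204

0.3132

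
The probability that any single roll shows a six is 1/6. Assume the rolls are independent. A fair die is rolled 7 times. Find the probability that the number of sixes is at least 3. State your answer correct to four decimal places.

X ~ Binomial(7, 0.166667); P(X ≥ 3) = Σ C(7,k) p^k (1−p)^(7−k) over k:
  k=3: C(7,3)·0.166667^3·0.833333^4 = 0.078143
  k=4: C(7,4)·0.166667^4·0.833333^3 = 0.015629
  k=5: C(7,5)·0.166667^5·0.833333^2 = 0.001875
  k=6: C(7,6)·0.166667^6·0.833333^1 = 0.000125
  k=7: C(7,7)·0.166667^7·0.833333^0 = 0.000004
Total = 0.095775

0.0958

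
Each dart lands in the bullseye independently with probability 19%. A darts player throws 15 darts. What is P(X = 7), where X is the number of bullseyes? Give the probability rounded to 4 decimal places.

0.0107

X ~ Binomial(n=15, p=0.19).
P(X=7) = C(15,7) · p^7 · (1−p)^8
= 6435 · 8.9387e-06 · 0.1853 = 0.010659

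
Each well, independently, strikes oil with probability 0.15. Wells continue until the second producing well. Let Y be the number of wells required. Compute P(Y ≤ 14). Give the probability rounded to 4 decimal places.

0.6433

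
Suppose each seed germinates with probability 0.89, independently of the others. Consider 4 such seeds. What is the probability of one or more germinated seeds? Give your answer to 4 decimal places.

0.9999

P(at least one) = 1 − P(none) = 1 − (1 − 0.89)^4
= 1 − 0.000146 = 0.999854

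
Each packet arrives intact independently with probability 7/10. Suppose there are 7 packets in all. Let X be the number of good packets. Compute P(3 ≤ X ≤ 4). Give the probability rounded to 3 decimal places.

X ~ Binomial(7, 0.70); P(3 ≤ X ≤ 4) = Σ C(7,k) p^k (1−p)^(7−k) over k:
  k=3: C(7,3)·0.70^3·0.30^4 = 0.09724
  k=4: C(7,4)·0.70^4·0.30^3 = 0.22689
Total = 0.32414

0.324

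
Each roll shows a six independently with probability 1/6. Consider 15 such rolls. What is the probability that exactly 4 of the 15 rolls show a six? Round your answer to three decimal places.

0.142

X ~ Binomial(n=15, p=0.166667).
P(X=4) = C(15,4) · p^4 · (1−p)^11
= 1365 · 0.0007716 · 0.13459 = 0.14175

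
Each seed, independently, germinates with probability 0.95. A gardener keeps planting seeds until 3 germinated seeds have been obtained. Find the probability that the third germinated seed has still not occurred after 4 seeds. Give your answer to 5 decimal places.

Needing more than 4 seeds ⇔ fewer than 3 successes in the first 4. With X ~ Binomial(4, 0.95), P(Y > 4) = P(X ≤ 2).
  k=0: C(4,0)·0.95^0·0.05^4 = 0.0000063
  k=1: C(4,1)·0.95^1·0.05^3 = 0.0004750
  k=2: C(4,2)·0.95^2·0.05^2 = 0.0135375
P(X ≤ 2) = 0.0140187

0.01402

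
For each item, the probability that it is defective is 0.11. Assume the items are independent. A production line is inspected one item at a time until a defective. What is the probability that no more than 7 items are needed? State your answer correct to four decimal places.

Y = number of items to the first success; geometric, p = 0.11.
P(Y ≤ 7) = 1 − (1−p)^7 = 1 − 0.442313 = 0.557687

0.5577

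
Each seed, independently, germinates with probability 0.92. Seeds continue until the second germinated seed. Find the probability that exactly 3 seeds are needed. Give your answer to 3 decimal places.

Y = trial on which the second success occurs; negative binomial, r=2, p=0.92.
P(Y=3) = C(2,1) · p^2 · (1−p)^1
= 2 · 0.8464 · 0.08 = 0.13542

0.135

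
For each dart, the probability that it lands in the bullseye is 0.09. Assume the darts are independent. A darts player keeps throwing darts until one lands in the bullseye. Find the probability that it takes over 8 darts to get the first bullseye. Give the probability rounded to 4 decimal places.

0.4703

Y = number of darts to the first success; geometric, p = 0.09.
P(Y > 8) = P(first 8 all fail) = (1−p)^8 = 0.470253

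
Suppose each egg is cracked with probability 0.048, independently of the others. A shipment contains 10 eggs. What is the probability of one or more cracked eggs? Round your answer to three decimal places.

0.389

P(at least one) = 1 − P(none) = 1 − (1 − 0.048)^10
= 1 − 0.61146 = 0.38854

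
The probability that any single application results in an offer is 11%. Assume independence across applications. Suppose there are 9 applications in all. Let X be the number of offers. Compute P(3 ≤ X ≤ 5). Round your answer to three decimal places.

0.067

X ~ Binomial(9, 0.11); P(3 ≤ X ≤ 5) = Σ C(9,k) p^k (1−p)^(9−k) over k:
  k=3: C(9,3)·0.11^3·0.89^6 = 0.05556
  k=4: C(9,4)·0.11^4·0.89^5 = 0.01030
  k=5: C(9,5)·0.11^5·0.89^4 = 0.00127
Total = 0.06714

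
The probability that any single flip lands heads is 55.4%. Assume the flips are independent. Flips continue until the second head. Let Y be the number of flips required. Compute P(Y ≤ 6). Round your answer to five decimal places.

0.93347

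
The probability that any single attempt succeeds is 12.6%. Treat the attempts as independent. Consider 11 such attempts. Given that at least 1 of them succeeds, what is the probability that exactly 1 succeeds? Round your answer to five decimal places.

X ~ Binomial(11, 0.126). Want P(X=1 | X≥1) = P(X=1) / P(X≥1).
P(X=1) = C(11,1)·0.126^1·0.874^10 = 0.3604770
P(X≥1) = 1 − 0.2273138 = 0.7726862
Ratio = 0.3604770 / 0.7726862 = 0.4665244

0.46652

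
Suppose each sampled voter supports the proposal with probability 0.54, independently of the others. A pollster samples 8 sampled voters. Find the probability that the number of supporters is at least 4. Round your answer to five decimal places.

0.72019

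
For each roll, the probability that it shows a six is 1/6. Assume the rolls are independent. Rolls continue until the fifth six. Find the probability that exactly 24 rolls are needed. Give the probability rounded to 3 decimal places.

Y = trial on which the fifth success occurs; negative binomial, r=5, p=0.166667.
P(Y=24) = C(23,4) · p^5 · (1−p)^19
= 8855 · 0.0001286 · 0.031301 = 0.03564

0.036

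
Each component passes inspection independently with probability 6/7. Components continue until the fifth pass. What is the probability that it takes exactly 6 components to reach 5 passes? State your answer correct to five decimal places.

Y = trial on which the fifth success occurs; negative binomial, r=5, p=0.857143.
P(Y=6) = C(5,4) · p^5 · (1−p)^1
= 5 · 0.46266 · 0.14286 = 0.3304745

0.33047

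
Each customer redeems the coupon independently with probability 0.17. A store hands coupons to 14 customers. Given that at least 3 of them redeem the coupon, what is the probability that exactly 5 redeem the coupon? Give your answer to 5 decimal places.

X ~ Binomial(14, 0.17). Want P(X=5 | X≥3) = P(X=5) / P(X≥3).
P(X=5) = C(14,5)·0.17^5·0.83^9 = 0.0531388
P(X≥3) = 1 − 0.0736365 − 0.2111505 − 0.2811100 = 0.4341029
Ratio = 0.0531388 / 0.4341029 = 0.1224105

0.12241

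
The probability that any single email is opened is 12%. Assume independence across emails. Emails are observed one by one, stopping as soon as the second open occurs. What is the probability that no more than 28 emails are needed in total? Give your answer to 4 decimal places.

Finishing within 28 emails ⇔ at least 2 successes in the first 28. With X ~ Binomial(28, 0.12), P(Y ≤ 28) = 1 − P(X ≤ 1).
  k=0: C(28,0)·0.12^0·0.88^28 = 0.027894
  k=1: C(28,1)·0.12^1·0.88^27 = 0.106505
1 − 0.134400 = 0.865600

0.8656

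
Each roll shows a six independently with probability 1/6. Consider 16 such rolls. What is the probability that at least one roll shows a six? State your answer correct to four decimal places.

0.9459

P(at least one) = 1 − P(none) = 1 − (1 − 0.166667)^16
= 1 − 0.054088 = 0.945912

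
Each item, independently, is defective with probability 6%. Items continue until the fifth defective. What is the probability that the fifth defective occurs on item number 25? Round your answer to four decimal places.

0.0024

Y = trial on which the fifth success occurs; negative binomial, r=5, p=0.06.
P(Y=25) = C(24,4) · p^5 · (1−p)^20
= 10626 · 7.776e-07 · 0.29011 = 0.002397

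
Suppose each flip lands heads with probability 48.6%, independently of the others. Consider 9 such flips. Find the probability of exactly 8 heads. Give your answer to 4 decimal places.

0.0144

X ~ Binomial(n=9, p=0.486).
P(X=8) = C(9,8) · p^8 · (1−p)^1
= 9 · 0.0031124 · 0.514 = 0.014398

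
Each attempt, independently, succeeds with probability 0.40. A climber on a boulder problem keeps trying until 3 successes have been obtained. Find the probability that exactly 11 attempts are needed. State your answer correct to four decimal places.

Y = trial on which the third success occurs; negative binomial, r=3, p=0.40.
P(Y=11) = C(10,2) · p^3 · (1−p)^8
= 45 · 0.064 · 0.016796 = 0.048373

0.0484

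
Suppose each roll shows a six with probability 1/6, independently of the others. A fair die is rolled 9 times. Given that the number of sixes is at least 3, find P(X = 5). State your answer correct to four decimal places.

X ~ Binomial(9, 0.166667). Want P(X=5 | X≥3) = P(X=5) / P(X≥3).
P(X=5) = C(9,5)·0.166667^5·0.833333^4 = 0.007814
P(X≥3) = 1 − 0.193807 − 0.348852 − 0.279082 = 0.178260
Ratio = 0.007814 / 0.178260 = 0.043837

0.0438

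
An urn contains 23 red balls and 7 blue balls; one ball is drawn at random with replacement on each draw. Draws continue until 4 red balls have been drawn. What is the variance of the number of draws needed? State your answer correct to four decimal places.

1.5879

Y = total draws until the fourth success; negative binomial with r=4, p=0.766667.
Var(Y) = r(1−p)/p² = 4·0.233333 / 0.766667² = 1.587902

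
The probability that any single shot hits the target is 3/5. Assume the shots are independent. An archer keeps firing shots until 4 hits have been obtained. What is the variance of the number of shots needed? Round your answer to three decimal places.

4.444

Y = total shots until the fourth success; negative binomial with r=4, p=0.60.
Var(Y) = r(1−p)/p² = 4·0.40 / 0.60² = 4.44444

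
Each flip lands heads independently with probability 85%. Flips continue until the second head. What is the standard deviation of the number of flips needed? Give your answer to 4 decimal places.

Y = total flips until the second success; negative binomial with r=2, p=0.85.
SD(Y) = √[r(1−p)/p²] = √(0.415225) = 0.644379

0.6444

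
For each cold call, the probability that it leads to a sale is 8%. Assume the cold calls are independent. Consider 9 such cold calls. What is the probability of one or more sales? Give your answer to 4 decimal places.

P(at least one) = 1 − P(none) = 1 − (1 − 0.08)^9
= 1 − 0.472161 = 0.527839

0.5278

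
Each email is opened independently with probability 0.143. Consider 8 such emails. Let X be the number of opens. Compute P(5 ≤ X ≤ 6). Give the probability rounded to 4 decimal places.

0.0023

X ~ Binomial(8, 0.143); P(5 ≤ X ≤ 6) = Σ C(8,k) p^k (1−p)^(8−k) over k:
  k=5: C(8,5)·0.143^5·0.857^3 = 0.002108
  k=6: C(8,6)·0.143^6·0.857^2 = 0.000176
Total = 0.002284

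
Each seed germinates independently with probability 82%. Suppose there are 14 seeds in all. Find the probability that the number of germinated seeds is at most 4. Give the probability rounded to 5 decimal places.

0.00002

X ~ Binomial(14, 0.82); P(X ≤ 4) = Σ C(14,k) p^k (1−p)^(14−k) over k:
  k=0: C(14,0)·0.82^0·0.18^14 = 0.0000000
  k=1: C(14,1)·0.82^1·0.18^13 = 0.0000000
  k=2: C(14,2)·0.82^2·0.18^12 = 0.0000001
  k=3: C(14,3)·0.82^3·0.18^11 = 0.0000013
  k=4: C(14,4)·0.82^4·0.18^10 = 0.0000162
Total = 0.0000175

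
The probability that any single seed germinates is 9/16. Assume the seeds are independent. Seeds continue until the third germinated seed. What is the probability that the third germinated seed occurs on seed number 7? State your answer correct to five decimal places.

Y = trial on which the third success occurs; negative binomial, r=3, p=0.5625.
P(Y=7) = C(6,2) · p^3 · (1−p)^4
= 15 · 0.17798 · 0.036636 = 0.0978073

0.09781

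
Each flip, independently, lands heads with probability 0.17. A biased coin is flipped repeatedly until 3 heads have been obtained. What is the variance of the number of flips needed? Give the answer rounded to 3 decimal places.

86.159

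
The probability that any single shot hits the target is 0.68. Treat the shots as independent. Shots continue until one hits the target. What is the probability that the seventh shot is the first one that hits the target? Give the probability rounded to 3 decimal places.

0.001

Geometric (trials to first success), p = 0.68.
P(Y = 7) = (1−p)^6 · p = 0.0010737 · 0.68 = 0.00073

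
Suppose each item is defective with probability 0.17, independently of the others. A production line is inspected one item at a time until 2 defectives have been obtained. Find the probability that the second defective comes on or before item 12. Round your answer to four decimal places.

0.6304

Finishing within 12 items ⇔ at least 2 successes in the first 12. With X ~ Binomial(12, 0.17), P(Y ≤ 12) = 1 − P(X ≤ 1).
  k=0: C(12,0)·0.17^0·0.83^12 = 0.106890
  k=1: C(12,1)·0.17^1·0.83^11 = 0.262718
1 − 0.369608 = 0.630392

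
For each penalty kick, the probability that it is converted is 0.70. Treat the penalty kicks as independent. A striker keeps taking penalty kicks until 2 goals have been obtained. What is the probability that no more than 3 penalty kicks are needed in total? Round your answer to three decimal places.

Finishing within 3 penalty kicks ⇔ at least 2 successes in the first 3. With X ~ Binomial(3, 0.70), P(Y ≤ 3) = 1 − P(X ≤ 1).
  k=0: C(3,0)·0.70^0·0.30^3 = 0.02700
  k=1: C(3,1)·0.70^1·0.30^2 = 0.18900
1 − 0.21600 = 0.78400

0.784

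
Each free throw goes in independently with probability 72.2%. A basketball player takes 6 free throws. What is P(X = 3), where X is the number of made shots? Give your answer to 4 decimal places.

X ~ Binomial(n=6, p=0.722).
P(X=3) = C(6,3) · p^3 · (1−p)^3
= 20 · 0.37637 · 0.021485 = 0.161725

0.1617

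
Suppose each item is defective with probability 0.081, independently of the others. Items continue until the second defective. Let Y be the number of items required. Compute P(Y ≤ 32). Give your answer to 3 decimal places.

Finishing within 32 items ⇔ at least 2 successes in the first 32. With X ~ Binomial(32, 0.081), P(Y ≤ 32) = 1 − P(X ≤ 1).
  k=0: C(32,0)·0.081^0·0.919^32 = 0.06700
  k=1: C(32,1)·0.081^1·0.919^31 = 0.18898
1 − 0.25598 = 0.74402

0.744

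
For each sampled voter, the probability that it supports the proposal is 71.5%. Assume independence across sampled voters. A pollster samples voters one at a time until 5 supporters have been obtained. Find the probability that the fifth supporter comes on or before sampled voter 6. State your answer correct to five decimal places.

Finishing within 6 sampled voters ⇔ at least 5 successes in the first 6. With X ~ Binomial(6, 0.715), P(Y ≤ 6) = 1 − P(X ≤ 4).
  k=0: C(6,0)·0.715^0·0.285^6 = 0.0005359
  k=1: C(6,1)·0.715^1·0.285^5 = 0.0080664
  k=2: C(6,2)·0.715^2·0.285^4 = 0.0505921
  k=3: C(6,3)·0.715^3·0.285^3 = 0.1692321
  k=4: C(6,4)·0.715^4·0.285^2 = 0.3184235
1 − 0.5468500 = 0.4531500

0.45315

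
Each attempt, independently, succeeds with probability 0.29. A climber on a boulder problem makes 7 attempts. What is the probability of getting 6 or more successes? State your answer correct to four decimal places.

0.0031

X ~ Binomial(7, 0.29); P(X ≥ 6) = Σ C(7,k) p^k (1−p)^(7−k) over k:
  k=6: C(7,6)·0.29^6·0.71^1 = 0.002956
  k=7: C(7,7)·0.29^7·0.71^0 = 0.000172
Total = 0.003129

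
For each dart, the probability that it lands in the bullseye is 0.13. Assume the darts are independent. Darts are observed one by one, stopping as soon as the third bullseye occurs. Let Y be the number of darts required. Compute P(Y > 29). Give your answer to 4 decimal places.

Needing more than 29 darts ⇔ fewer than 3 successes in the first 29. With X ~ Binomial(29, 0.13), P(Y > 29) = P(X ≤ 2).
  k=0: C(29,0)·0.13^0·0.87^29 = 0.017622
  k=1: C(29,1)·0.13^1·0.87^28 = 0.076363
  k=2: C(29,2)·0.13^2·0.87^27 = 0.159747
P(X ≤ 2) = 0.253732

0.2537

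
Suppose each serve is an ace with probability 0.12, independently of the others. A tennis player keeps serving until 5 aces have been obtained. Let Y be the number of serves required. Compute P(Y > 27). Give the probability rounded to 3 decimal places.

0.783

Needing more than 27 serves ⇔ fewer than 5 successes in the first 27. With X ~ Binomial(27, 0.12), P(Y > 27) = P(X ≤ 4).
  k=0: C(27,0)·0.12^0·0.88^27 = 0.03170
  k=1: C(27,1)·0.12^1·0.88^26 = 0.11671
  k=2: C(27,2)·0.12^2·0.88^25 = 0.20689
  k=3: C(27,3)·0.12^3·0.88^24 = 0.23510
  k=4: C(27,4)·0.12^4·0.88^23 = 0.19236
P(X ≤ 4) = 0.78275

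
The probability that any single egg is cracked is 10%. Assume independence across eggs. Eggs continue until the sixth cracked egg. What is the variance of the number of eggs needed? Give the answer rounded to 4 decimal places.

540.0000

Y = total eggs until the sixth success; negative binomial with r=6, p=0.10.
Var(Y) = r(1−p)/p² = 6·0.90 / 0.10² = 540.000000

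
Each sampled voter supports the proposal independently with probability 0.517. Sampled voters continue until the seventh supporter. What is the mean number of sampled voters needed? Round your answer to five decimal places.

Y = total sampled voters until the seventh success; negative binomial with r=7, p=0.517.
E[Y] = r / p = 7 / 0.517 = 13.5396518

13.53965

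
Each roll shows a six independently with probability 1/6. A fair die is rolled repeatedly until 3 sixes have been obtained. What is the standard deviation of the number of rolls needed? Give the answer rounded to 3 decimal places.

Y = total rolls until the third success; negative binomial with r=3, p=0.166667.
SD(Y) = √[r(1−p)/p²] = √(90.00000) = 9.48683

9.487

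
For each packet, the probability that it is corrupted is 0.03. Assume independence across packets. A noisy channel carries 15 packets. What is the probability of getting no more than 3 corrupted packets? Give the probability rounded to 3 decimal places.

0.999

X ~ Binomial(15, 0.03); P(X ≤ 3) = Σ C(15,k) p^k (1−p)^(15−k) over k:
  k=0: C(15,0)·0.03^0·0.97^15 = 0.63325
  k=1: C(15,1)·0.03^1·0.97^14 = 0.29378
  k=2: C(15,2)·0.03^2·0.97^13 = 0.06360
  k=3: C(15,3)·0.03^3·0.97^12 = 0.00852
Total = 0.99915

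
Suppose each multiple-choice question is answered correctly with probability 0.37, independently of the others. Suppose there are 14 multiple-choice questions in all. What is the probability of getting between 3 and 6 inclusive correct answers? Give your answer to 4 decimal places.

X ~ Binomial(14, 0.37); P(3 ≤ X ≤ 6) = Σ C(14,k) p^k (1−p)^(14−k) over k:
  k=3: C(14,3)·0.37^3·0.63^11 = 0.114407
  k=4: C(14,4)·0.37^4·0.63^10 = 0.184776
  k=5: C(14,5)·0.37^5·0.63^9 = 0.217039
  k=6: C(14,6)·0.37^6·0.63^8 = 0.191201
Total = 0.707423

0.7074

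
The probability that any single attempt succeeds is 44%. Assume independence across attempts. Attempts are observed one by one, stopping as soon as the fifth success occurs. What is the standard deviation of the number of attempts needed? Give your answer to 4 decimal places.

Y = total attempts until the fifth success; negative binomial with r=5, p=0.44.
SD(Y) = √[r(1−p)/p²] = √(14.462810) = 3.803000

3.8030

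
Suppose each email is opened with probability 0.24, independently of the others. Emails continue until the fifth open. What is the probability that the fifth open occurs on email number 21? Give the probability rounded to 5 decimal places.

Y = trial on which the fifth success occurs; negative binomial, r=5, p=0.24.
P(Y=21) = C(20,4) · p^5 · (1−p)^16
= 4845 · 0.00079626 · 0.012388 = 0.0477933

0.04779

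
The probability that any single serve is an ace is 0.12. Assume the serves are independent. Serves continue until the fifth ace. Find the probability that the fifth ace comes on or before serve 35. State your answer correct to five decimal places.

Finishing within 35 serves ⇔ at least 5 successes in the first 35. With X ~ Binomial(35, 0.12), P(Y ≤ 35) = 1 − P(X ≤ 4).
  k=0: C(35,0)·0.12^0·0.88^35 = 0.0113997
  k=1: C(35,1)·0.12^1·0.88^34 = 0.0544077
  k=2: C(35,2)·0.12^2·0.88^33 = 0.1261269
  k=3: C(35,3)·0.12^3·0.88^32 = 0.1891903
  k=4: C(35,4)·0.12^4·0.88^31 = 0.2063894
1 − 0.5875140 = 0.4124860

0.41249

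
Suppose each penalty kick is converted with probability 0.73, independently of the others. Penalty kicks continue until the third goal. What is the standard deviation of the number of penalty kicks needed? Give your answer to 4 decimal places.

1.2329

Y = total penalty kicks until the third success; negative binomial with r=3, p=0.73.
SD(Y) = √[r(1−p)/p²] = √(1.519985) = 1.232877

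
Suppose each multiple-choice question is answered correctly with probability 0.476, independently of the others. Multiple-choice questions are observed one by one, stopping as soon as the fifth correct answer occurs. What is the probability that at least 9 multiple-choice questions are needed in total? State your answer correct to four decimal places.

0.6878

Needing more than 8 multiple-choice questions ⇔ fewer than 5 successes in the first 8. With X ~ Binomial(8, 0.476), P(Y > 8) = P(X ≤ 4).
  k=0: C(8,0)·0.476^0·0.524^8 = 0.005684
  k=1: C(8,1)·0.476^1·0.524^7 = 0.041306
  k=2: C(8,2)·0.476^2·0.524^6 = 0.131329
  k=3: C(8,3)·0.476^3·0.524^5 = 0.238597
  k=4: C(8,4)·0.476^4·0.524^4 = 0.270926
P(X ≤ 4) = 0.687842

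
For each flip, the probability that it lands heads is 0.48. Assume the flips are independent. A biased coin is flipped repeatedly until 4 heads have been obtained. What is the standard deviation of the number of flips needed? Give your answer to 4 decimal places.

Y = total flips until the fourth success; negative binomial with r=4, p=0.48.
SD(Y) = √[r(1−p)/p²] = √(9.027778) = 3.004626

3.0046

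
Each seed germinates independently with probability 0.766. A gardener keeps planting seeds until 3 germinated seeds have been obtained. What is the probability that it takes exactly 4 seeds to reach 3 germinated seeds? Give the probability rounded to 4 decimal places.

Y = trial on which the third success occurs; negative binomial, r=3, p=0.766.
P(Y=4) = C(3,2) · p^3 · (1−p)^1
= 3 · 0.44946 · 0.234 = 0.315517

0.3155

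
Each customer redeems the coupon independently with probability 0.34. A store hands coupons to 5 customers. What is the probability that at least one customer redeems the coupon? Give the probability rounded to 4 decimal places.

P(at least one) = 1 − P(none) = 1 − (1 − 0.34)^5
= 1 − 0.125233 = 0.874767

0.8748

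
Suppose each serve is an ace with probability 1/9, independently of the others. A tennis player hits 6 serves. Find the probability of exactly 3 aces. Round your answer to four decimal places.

0.0193

X ~ Binomial(n=6, p=0.111111).
P(X=3) = C(6,3) · p^3 · (1−p)^3
= 20 · 0.0013717 · 0.70233 = 0.019268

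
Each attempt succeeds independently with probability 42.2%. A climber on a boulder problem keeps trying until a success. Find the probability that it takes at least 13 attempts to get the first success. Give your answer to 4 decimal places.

0.0014

Y = number of attempts to the first success; geometric, p = 0.422.
P(Y > 12) = P(first 12 all fail) = (1−p)^12 = 0.001390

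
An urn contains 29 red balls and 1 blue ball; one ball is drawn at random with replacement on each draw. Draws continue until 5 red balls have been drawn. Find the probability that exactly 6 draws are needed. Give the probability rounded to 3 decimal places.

0.141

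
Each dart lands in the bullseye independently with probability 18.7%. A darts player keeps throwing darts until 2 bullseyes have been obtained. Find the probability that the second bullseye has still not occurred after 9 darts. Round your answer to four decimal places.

Needing more than 9 darts ⇔ fewer than 2 successes in the first 9. With X ~ Binomial(9, 0.187), P(Y > 9) = P(X ≤ 1).
  k=0: C(9,0)·0.187^0·0.813^9 = 0.155173
  k=1: C(9,1)·0.187^1·0.813^8 = 0.321224
P(X ≤ 1) = 0.476397

0.4764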